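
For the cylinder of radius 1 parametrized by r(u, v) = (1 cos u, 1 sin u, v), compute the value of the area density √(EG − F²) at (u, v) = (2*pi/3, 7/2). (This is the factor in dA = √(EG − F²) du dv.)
√(EG − F²)|_{(2*pi/3, 7/2)} = 1

E = 1, F = 0, G = 1, so EG − F² = 1. Taking the positive square root: √(EG − F²) = 1. At (u, v) = (2*pi/3, 7/2): 1.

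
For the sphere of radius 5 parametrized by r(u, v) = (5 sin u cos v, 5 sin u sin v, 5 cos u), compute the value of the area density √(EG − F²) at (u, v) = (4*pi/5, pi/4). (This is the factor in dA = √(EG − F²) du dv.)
√(EG − F²)|_{(4*pi/5, pi/4)} = 25*sqrt(10 - 2*sqrt(5))/4

E = 25, F = 0, G = 25*sin(u)^2, so EG − F² = 625*sin(u)^2. Taking the positive square root: √(EG − F²) = 25*Abs(sin(u)). At (u, v) = (4*pi/5, pi/4): 25*sqrt(10 - 2*sqrt(5))/4.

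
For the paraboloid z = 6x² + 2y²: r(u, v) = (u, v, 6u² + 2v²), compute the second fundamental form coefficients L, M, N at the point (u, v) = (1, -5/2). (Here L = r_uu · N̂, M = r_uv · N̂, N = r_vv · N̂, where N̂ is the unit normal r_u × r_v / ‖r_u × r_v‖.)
L = 12*sqrt(5)/35;  M = 0;  N = 4*sqrt(5)/35

Compute the unit normal N̂(u, v) = (-12*u/sqrt(144*u^2 + 16*v^2 + 1), -4*v/sqrt(144*u^2 + 16*v^2 + 1), 1/sqrt(144*u^2 + 16*v^2 + 1)), and the second partials r_uu, r_uv, r_vv. Take dot products:
  L(u, v) = r_uu · N̂ = 12/sqrt(144*u^2 + 16*v^2 + 1),
  M(u, v) = r_uv · N̂ = 0,
  N(u, v) = r_vv · N̂ = 4/sqrt(144*u^2 + 16*v^2 + 1).
Evaluating at (u, v) = (1, -5/2):
  L = 12*sqrt(5)/35, M = 0, N = 4*sqrt(5)/35.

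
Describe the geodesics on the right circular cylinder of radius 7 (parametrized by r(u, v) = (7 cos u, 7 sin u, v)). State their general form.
The cylinder is flat (K = 0) and locally isometric to the plane via the development (u, v) ↦ (7 u, v). Geodesics are the pre-images of straight lines: circles (v constant), vertical lines (u constant), and helices (v = c · u + d) for constants c, d.

A right cylinder has E = 7², F = 0, G = 1, so EG − F² = 7², and L = −7, M = N = 0, giving K = (LN − M²)/(EG − F²) = 0 everywhere. A flat surface is locally isometric to the Euclidean plane via the map (u, v) ↦ (7 u, v). Straight lines in the (x̃, ỹ) plane pull back to: (a) horizontal circles (v = const), (b) vertical generators (u = const), and (c) helices (7 u tan θ = v, i.e. v = c · u + d).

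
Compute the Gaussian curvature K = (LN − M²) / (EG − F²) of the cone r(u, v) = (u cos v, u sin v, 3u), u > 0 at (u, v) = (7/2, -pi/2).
K = 0

Coefficients of the first fundamental form: E = 10, F = 0, G = u^2.
Coefficients of the second fundamental form: L = 0, M = 0, N = 3*sqrt(10)*u^2/(10*Abs(u)).
Assemble K = (LN − M²)/(EG − F²) = 0. At (u, v) = (7/2, -pi/2): K = 0.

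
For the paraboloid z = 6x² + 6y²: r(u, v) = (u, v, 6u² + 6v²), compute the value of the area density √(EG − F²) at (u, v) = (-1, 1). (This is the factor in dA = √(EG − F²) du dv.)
√(EG − F²)|_{(-1, 1)} = 17

E = 144*u^2 + 1, F = 144*u*v, G = 144*v^2 + 1, so EG − F² = 144*u^2 + 144*v^2 + 1. Taking the positive square root: √(EG − F²) = sqrt(144*u^2 + 144*v^2 + 1). At (u, v) = (-1, 1): 17.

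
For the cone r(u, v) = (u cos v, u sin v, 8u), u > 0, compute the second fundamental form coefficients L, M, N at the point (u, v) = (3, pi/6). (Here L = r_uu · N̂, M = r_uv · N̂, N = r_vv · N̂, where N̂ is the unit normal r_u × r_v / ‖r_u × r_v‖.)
L = 0;  M = 0;  N = 24*sqrt(65)/65

Compute the unit normal N̂(u, v) = (-8*sqrt(65)*u*cos(v)/(65*Abs(u)), -8*sqrt(65)*u*sin(v)/(65*Abs(u)), sqrt(65)*u/(65*Abs(u))), and the second partials r_uu, r_uv, r_vv. Take dot products:
  L(u, v) = r_uu · N̂ = 0,
  M(u, v) = r_uv · N̂ = 0,
  N(u, v) = r_vv · N̂ = 8*sqrt(65)*u^2/(65*Abs(u)).
Evaluating at (u, v) = (3, pi/6):
  L = 0, M = 0, N = 24*sqrt(65)/65.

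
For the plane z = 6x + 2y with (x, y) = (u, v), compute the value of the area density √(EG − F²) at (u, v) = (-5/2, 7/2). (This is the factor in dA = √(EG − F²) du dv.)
√(EG − F²)|_{(-5/2, 7/2)} = sqrt(41)

E = 37, F = 12, G = 5, so EG − F² = 41. Taking the positive square root: √(EG − F²) = sqrt(41). At (u, v) = (-5/2, 7/2): sqrt(41).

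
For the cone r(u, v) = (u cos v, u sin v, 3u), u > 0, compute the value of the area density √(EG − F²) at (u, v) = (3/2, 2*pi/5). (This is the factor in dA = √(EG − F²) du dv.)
√(EG − F²)|_{(3/2, 2*pi/5)} = 3*sqrt(10)/2

E = 10, F = 0, G = u^2, so EG − F² = 10*u^2. Taking the positive square root: √(EG − F²) = sqrt(10)*Abs(u). At (u, v) = (3/2, 2*pi/5): 3*sqrt(10)/2.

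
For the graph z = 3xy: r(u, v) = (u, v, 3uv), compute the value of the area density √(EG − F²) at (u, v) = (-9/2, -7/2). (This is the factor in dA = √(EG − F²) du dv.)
√(EG − F²)|_{(-9/2, -7/2)} = sqrt(1174)/2

E = 9*v^2 + 1, F = 9*u*v, G = 9*u^2 + 1, so EG − F² = 9*u^2 + 9*v^2 + 1. Taking the positive square root: √(EG − F²) = sqrt(9*u^2 + 9*v^2 + 1). At (u, v) = (-9/2, -7/2): sqrt(1174)/2.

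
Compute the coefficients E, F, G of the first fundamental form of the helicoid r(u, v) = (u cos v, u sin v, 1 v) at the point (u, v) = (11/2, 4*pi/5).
E = 1;  F = 0;  G = 125/4

Partials: r_u = (cos(v), sin(v), 0), r_v = (-u*sin(v), u*cos(v), 1). As functions of (u, v):
  E = r_u · r_u = 1,
  F = r_u · r_v = 0,
  G = r_v · r_v = u^2 + 1.
Evaluating at (u, v) = (11/2, 4*pi/5): E = 1, F = 0, G = 125/4.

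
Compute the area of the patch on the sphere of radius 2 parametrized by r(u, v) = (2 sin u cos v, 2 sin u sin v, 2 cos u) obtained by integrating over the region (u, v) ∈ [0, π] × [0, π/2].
Area = 4*pi

Area = ∫∫ √(EG − F²) du dv with √(EG − F²) = 4*Abs(sin(u)). Integrating over [0, π] × [0, π/2] gives 4*pi.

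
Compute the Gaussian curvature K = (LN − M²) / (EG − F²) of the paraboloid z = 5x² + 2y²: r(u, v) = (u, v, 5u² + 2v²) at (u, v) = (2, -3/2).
K = 40/190969

Coefficients of the first fundamental form: E = 100*u^2 + 1, F = 40*u*v, G = 16*v^2 + 1.
Coefficients of the second fundamental form: L = 10/sqrt(100*u^2 + 16*v^2 + 1), M = 0, N = 4/sqrt(100*u^2 + 16*v^2 + 1).
Assemble K = (LN − M²)/(EG − F²) = 40/(10000*u^4 + 3200*u^2*v^2 + 200*u^2 + 256*v^4 + 32*v^2 + 1). At (u, v) = (2, -3/2): K = 40/190969.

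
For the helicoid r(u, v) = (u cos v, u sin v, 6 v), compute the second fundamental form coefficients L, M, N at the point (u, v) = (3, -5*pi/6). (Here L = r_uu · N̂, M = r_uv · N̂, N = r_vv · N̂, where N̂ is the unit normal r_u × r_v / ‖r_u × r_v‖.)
L = 0;  M = -2*sqrt(5)/5;  N = 0

Compute the unit normal N̂(u, v) = (6*sin(v)/sqrt(u^2 + 36), -6*cos(v)/sqrt(u^2 + 36), u/sqrt(u^2 + 36)), and the second partials r_uu, r_uv, r_vv. Take dot products:
  L(u, v) = r_uu · N̂ = 0,
  M(u, v) = r_uv · N̂ = -6/sqrt(u^2 + 36),
  N(u, v) = r_vv · N̂ = 0.
Evaluating at (u, v) = (3, -5*pi/6):
  L = 0, M = -2*sqrt(5)/5, N = 0.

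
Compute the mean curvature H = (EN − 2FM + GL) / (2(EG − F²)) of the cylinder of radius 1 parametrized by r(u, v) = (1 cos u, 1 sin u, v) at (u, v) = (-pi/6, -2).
H = -1/2

With E = 1, F = 0, G = 1, L = -1, M = 0, N = 0, assemble
  H = (EN − 2FM + GL) / (2(EG − F²)) = -1/2.
At (u, v) = (-pi/6, -2): H = -1/2.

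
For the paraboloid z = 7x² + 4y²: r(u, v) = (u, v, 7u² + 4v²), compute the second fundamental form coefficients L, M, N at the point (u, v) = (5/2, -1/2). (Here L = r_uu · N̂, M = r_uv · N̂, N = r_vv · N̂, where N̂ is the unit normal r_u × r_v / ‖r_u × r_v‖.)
L = 7*sqrt(138)/207;  M = 0;  N = 4*sqrt(138)/207

Compute the unit normal N̂(u, v) = (-14*u/sqrt(196*u^2 + 64*v^2 + 1), -8*v/sqrt(196*u^2 + 64*v^2 + 1), 1/sqrt(196*u^2 + 64*v^2 + 1)), and the second partials r_uu, r_uv, r_vv. Take dot products:
  L(u, v) = r_uu · N̂ = 14/sqrt(196*u^2 + 64*v^2 + 1),
  M(u, v) = r_uv · N̂ = 0,
  N(u, v) = r_vv · N̂ = 8/sqrt(196*u^2 + 64*v^2 + 1).
Evaluating at (u, v) = (5/2, -1/2):
  L = 7*sqrt(138)/207, M = 0, N = 4*sqrt(138)/207.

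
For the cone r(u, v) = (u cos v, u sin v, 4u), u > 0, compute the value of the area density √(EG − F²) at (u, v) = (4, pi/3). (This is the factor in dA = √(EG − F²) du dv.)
√(EG − F²)|_{(4, pi/3)} = 4*sqrt(17)

E = 17, F = 0, G = u^2, so EG − F² = 17*u^2. Taking the positive square root: √(EG − F²) = sqrt(17)*Abs(u). At (u, v) = (4, pi/3): 4*sqrt(17).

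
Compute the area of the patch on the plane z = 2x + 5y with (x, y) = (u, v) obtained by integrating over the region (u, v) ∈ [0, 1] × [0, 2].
Area = 2*sqrt(30)

Area = ∫∫ √(EG − F²) du dv with √(EG − F²) = sqrt(30). Integrating over [0, 1] × [0, 2] gives 2*sqrt(30).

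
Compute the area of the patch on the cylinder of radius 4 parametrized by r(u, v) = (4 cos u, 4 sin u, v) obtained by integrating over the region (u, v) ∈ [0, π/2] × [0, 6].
Area = 12*pi

Area = ∫∫ √(EG − F²) du dv with √(EG − F²) = 4. Integrating over [0, π/2] × [0, 6] gives 12*pi.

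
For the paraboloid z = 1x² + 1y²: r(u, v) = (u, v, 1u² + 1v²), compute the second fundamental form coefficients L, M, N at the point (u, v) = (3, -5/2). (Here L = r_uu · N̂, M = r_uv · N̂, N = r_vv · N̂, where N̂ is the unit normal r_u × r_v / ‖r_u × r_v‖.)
L = sqrt(62)/31;  M = 0;  N = sqrt(62)/31

Compute the unit normal N̂(u, v) = (-2*u/sqrt(4*u^2 + 4*v^2 + 1), -2*v/sqrt(4*u^2 + 4*v^2 + 1), 1/sqrt(4*u^2 + 4*v^2 + 1)), and the second partials r_uu, r_uv, r_vv. Take dot products:
  L(u, v) = r_uu · N̂ = 2/sqrt(4*u^2 + 4*v^2 + 1),
  M(u, v) = r_uv · N̂ = 0,
  N(u, v) = r_vv · N̂ = 2/sqrt(4*u^2 + 4*v^2 + 1).
Evaluating at (u, v) = (3, -5/2):
  L = sqrt(62)/31, M = 0, N = sqrt(62)/31.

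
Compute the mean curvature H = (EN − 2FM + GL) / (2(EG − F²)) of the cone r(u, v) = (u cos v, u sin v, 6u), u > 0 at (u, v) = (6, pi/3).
H = sqrt(37)/74

With E = 37, F = 0, G = u^2, L = 0, M = 0, N = 6*sqrt(37)*u^2/(37*Abs(u)), assemble
  H = (EN − 2FM + GL) / (2(EG − F²)) = 3*sqrt(37)/(37*Abs(u)).
At (u, v) = (6, pi/3): H = sqrt(37)/74.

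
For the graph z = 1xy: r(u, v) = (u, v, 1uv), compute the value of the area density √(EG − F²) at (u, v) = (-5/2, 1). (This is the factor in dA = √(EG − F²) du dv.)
√(EG − F²)|_{(-5/2, 1)} = sqrt(33)/2

E = v^2 + 1, F = u*v, G = u^2 + 1, so EG − F² = u^2 + v^2 + 1. Taking the positive square root: √(EG − F²) = sqrt(u^2 + v^2 + 1). At (u, v) = (-5/2, 1): sqrt(33)/2.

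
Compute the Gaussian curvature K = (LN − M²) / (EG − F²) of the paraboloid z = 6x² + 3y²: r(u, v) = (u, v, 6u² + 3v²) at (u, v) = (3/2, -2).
K = 72/219961

Coefficients of the first fundamental form: E = 144*u^2 + 1, F = 72*u*v, G = 36*v^2 + 1.
Coefficients of the second fundamental form: L = 12/sqrt(144*u^2 + 36*v^2 + 1), M = 0, N = 6/sqrt(144*u^2 + 36*v^2 + 1).
Assemble K = (LN − M²)/(EG − F²) = 72/(20736*u^4 + 10368*u^2*v^2 + 288*u^2 + 1296*v^4 + 72*v^2 + 1). At (u, v) = (3/2, -2): K = 72/219961.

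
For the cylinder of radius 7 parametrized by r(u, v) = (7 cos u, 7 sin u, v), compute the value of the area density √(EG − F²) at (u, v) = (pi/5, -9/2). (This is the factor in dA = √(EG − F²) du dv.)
√(EG − F²)|_{(pi/5, -9/2)} = 7

E = 49, F = 0, G = 1, so EG − F² = 49. Taking the positive square root: √(EG − F²) = 7. At (u, v) = (pi/5, -9/2): 7.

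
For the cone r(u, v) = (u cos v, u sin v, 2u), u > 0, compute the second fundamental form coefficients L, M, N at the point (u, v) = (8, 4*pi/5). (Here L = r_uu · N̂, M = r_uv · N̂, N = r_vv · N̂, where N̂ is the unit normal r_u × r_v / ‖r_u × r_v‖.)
L = 0;  M = 0;  N = 16*sqrt(5)/5

Compute the unit normal N̂(u, v) = (-2*sqrt(5)*u*cos(v)/(5*Abs(u)), -2*sqrt(5)*u*sin(v)/(5*Abs(u)), sqrt(5)*u/(5*Abs(u))), and the second partials r_uu, r_uv, r_vv. Take dot products:
  L(u, v) = r_uu · N̂ = 0,
  M(u, v) = r_uv · N̂ = 0,
  N(u, v) = r_vv · N̂ = 2*sqrt(5)*u^2/(5*Abs(u)).
Evaluating at (u, v) = (8, 4*pi/5):
  L = 0, M = 0, N = 16*sqrt(5)/5.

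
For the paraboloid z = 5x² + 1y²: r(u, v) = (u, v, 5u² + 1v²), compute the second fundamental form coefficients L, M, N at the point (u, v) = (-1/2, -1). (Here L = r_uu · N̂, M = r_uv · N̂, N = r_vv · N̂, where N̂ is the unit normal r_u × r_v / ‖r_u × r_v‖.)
L = sqrt(30)/3;  M = 0;  N = sqrt(30)/15

Compute the unit normal N̂(u, v) = (-10*u/sqrt(100*u^2 + 4*v^2 + 1), -2*v/sqrt(100*u^2 + 4*v^2 + 1), 1/sqrt(100*u^2 + 4*v^2 + 1)), and the second partials r_uu, r_uv, r_vv. Take dot products:
  L(u, v) = r_uu · N̂ = 10/sqrt(100*u^2 + 4*v^2 + 1),
  M(u, v) = r_uv · N̂ = 0,
  N(u, v) = r_vv · N̂ = 2/sqrt(100*u^2 + 4*v^2 + 1).
Evaluating at (u, v) = (-1/2, -1):
  L = sqrt(30)/3, M = 0, N = sqrt(30)/15.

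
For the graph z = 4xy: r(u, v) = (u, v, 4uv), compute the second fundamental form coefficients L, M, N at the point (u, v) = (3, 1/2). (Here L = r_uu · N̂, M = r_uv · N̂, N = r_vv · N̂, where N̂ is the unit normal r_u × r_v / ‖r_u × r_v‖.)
L = 0;  M = 4*sqrt(149)/149;  N = 0

Compute the unit normal N̂(u, v) = (-4*v/sqrt(16*u^2 + 16*v^2 + 1), -4*u/sqrt(16*u^2 + 16*v^2 + 1), 1/sqrt(16*u^2 + 16*v^2 + 1)), and the second partials r_uu, r_uv, r_vv. Take dot products:
  L(u, v) = r_uu · N̂ = 0,
  M(u, v) = r_uv · N̂ = 4/sqrt(16*u^2 + 16*v^2 + 1),
  N(u, v) = r_vv · N̂ = 0.
Evaluating at (u, v) = (3, 1/2):
  L = 0, M = 4*sqrt(149)/149, N = 0.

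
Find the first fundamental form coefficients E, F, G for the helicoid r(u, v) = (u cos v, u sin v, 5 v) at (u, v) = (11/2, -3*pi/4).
E = 1;  F = 0;  G = 221/4

Partials: r_u = (cos(v), sin(v), 0), r_v = (-u*sin(v), u*cos(v), 5). As functions of (u, v):
  E = r_u · r_u = 1,
  F = r_u · r_v = 0,
  G = r_v · r_v = u^2 + 25.
Evaluating at (u, v) = (11/2, -3*pi/4): E = 1, F = 0, G = 221/4.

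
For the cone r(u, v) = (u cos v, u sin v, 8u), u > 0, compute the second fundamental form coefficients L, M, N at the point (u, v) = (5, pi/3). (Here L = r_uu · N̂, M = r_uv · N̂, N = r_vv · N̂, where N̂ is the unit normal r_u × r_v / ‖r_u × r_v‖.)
L = 0;  M = 0;  N = 8*sqrt(65)/13

Compute the unit normal N̂(u, v) = (-8*sqrt(65)*u*cos(v)/(65*Abs(u)), -8*sqrt(65)*u*sin(v)/(65*Abs(u)), sqrt(65)*u/(65*Abs(u))), and the second partials r_uu, r_uv, r_vv. Take dot products:
  L(u, v) = r_uu · N̂ = 0,
  M(u, v) = r_uv · N̂ = 0,
  N(u, v) = r_vv · N̂ = 8*sqrt(65)*u^2/(65*Abs(u)).
Evaluating at (u, v) = (5, pi/3):
  L = 0, M = 0, N = 8*sqrt(65)/13.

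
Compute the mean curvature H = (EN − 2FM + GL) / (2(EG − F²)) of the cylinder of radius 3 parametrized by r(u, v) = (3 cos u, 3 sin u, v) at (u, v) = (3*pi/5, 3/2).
H = -1/6

With E = 9, F = 0, G = 1, L = -3, M = 0, N = 0, assemble
  H = (EN − 2FM + GL) / (2(EG − F²)) = -1/6.
At (u, v) = (3*pi/5, 3/2): H = -1/6.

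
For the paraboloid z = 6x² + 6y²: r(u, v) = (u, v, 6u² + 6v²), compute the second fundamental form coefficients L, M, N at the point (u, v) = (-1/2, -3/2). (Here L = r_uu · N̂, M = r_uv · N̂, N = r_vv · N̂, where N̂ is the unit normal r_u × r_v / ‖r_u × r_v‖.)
L = 12/19;  M = 0;  N = 12/19

Compute the unit normal N̂(u, v) = (-12*u/sqrt(144*u^2 + 144*v^2 + 1), -12*v/sqrt(144*u^2 + 144*v^2 + 1), 1/sqrt(144*u^2 + 144*v^2 + 1)), and the second partials r_uu, r_uv, r_vv. Take dot products:
  L(u, v) = r_uu · N̂ = 12/sqrt(144*u^2 + 144*v^2 + 1),
  M(u, v) = r_uv · N̂ = 0,
  N(u, v) = r_vv · N̂ = 12/sqrt(144*u^2 + 144*v^2 + 1).
Evaluating at (u, v) = (-1/2, -3/2):
  L = 12/19, M = 0, N = 12/19.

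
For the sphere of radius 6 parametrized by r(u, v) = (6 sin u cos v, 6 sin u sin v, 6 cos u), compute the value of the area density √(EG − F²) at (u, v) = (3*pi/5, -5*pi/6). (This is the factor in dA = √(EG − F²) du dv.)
√(EG − F²)|_{(3*pi/5, -5*pi/6)} = 9*sqrt(2*sqrt(5) + 10)

E = 36, F = 0, G = 36*sin(u)^2, so EG − F² = 1296*sin(u)^2. Taking the positive square root: √(EG − F²) = 36*Abs(sin(u)). At (u, v) = (3*pi/5, -5*pi/6): 9*sqrt(2*sqrt(5) + 10).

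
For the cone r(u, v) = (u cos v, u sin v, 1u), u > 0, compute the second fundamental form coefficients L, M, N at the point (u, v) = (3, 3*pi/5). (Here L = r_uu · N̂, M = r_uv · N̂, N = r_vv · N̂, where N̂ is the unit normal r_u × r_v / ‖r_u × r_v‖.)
L = 0;  M = 0;  N = 3*sqrt(2)/2

Compute the unit normal N̂(u, v) = (-sqrt(2)*u*cos(v)/(2*Abs(u)), -sqrt(2)*u*sin(v)/(2*Abs(u)), sqrt(2)*u/(2*Abs(u))), and the second partials r_uu, r_uv, r_vv. Take dot products:
  L(u, v) = r_uu · N̂ = 0,
  M(u, v) = r_uv · N̂ = 0,
  N(u, v) = r_vv · N̂ = sqrt(2)*u^2/(2*Abs(u)).
Evaluating at (u, v) = (3, 3*pi/5):
  L = 0, M = 0, N = 3*sqrt(2)/2.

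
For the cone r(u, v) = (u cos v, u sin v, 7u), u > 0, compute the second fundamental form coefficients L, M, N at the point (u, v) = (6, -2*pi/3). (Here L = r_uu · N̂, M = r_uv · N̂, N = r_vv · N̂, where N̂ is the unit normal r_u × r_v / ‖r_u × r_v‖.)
L = 0;  M = 0;  N = 21*sqrt(2)/5

Compute the unit normal N̂(u, v) = (-7*sqrt(2)*u*cos(v)/(10*Abs(u)), -7*sqrt(2)*u*sin(v)/(10*Abs(u)), sqrt(2)*u/(10*Abs(u))), and the second partials r_uu, r_uv, r_vv. Take dot products:
  L(u, v) = r_uu · N̂ = 0,
  M(u, v) = r_uv · N̂ = 0,
  N(u, v) = r_vv · N̂ = 7*sqrt(2)*u^2/(10*Abs(u)).
Evaluating at (u, v) = (6, -2*pi/3):
  L = 0, M = 0, N = 21*sqrt(2)/5.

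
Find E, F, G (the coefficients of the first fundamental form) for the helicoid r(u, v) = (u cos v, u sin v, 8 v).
E = 1;  F = 0;  G = u^2 + 64

Compute partials: r_u = (cos(v), sin(v), 0), r_v = (-u*sin(v), u*cos(v), 8). Then
  E = r_u · r_u = 1,
  F = r_u · r_v = 0,
  G = r_v · r_v = u^2 + 64.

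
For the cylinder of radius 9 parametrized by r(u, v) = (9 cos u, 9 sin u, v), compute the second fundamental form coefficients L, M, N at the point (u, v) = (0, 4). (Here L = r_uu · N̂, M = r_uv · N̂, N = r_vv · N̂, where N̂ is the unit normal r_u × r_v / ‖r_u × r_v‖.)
L = -9;  M = 0;  N = 0

Compute the unit normal N̂(u, v) = (cos(u), sin(u), 0), and the second partials r_uu, r_uv, r_vv. Take dot products:
  L(u, v) = r_uu · N̂ = -9,
  M(u, v) = r_uv · N̂ = 0,
  N(u, v) = r_vv · N̂ = 0.
Evaluating at (u, v) = (0, 4):
  L = -9, M = 0, N = 0.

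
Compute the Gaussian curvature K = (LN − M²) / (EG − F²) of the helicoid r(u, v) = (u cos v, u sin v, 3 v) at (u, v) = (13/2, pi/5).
K = -144/42025

Coefficients of the first fundamental form: E = 1, F = 0, G = u^2 + 9.
Coefficients of the second fundamental form: L = 0, M = -3/sqrt(u^2 + 9), N = 0.
Assemble K = (LN − M²)/(EG − F²) = -9/(u^2 + 9)^2. At (u, v) = (13/2, pi/5): K = -144/42025.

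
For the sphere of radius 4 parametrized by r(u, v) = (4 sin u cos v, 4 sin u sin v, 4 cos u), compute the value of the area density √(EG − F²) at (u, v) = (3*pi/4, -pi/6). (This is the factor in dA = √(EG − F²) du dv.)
√(EG − F²)|_{(3*pi/4, -pi/6)} = 8*sqrt(2)

E = 16, F = 0, G = 16*sin(u)^2, so EG − F² = 256*sin(u)^2. Taking the positive square root: √(EG − F²) = 16*Abs(sin(u)). At (u, v) = (3*pi/4, -pi/6): 8*sqrt(2).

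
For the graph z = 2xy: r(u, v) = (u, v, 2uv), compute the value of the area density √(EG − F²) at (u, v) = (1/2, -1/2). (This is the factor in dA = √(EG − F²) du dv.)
√(EG − F²)|_{(1/2, -1/2)} = sqrt(3)

E = 4*v^2 + 1, F = 4*u*v, G = 4*u^2 + 1, so EG − F² = 4*u^2 + 4*v^2 + 1. Taking the positive square root: √(EG − F²) = sqrt(4*u^2 + 4*v^2 + 1). At (u, v) = (1/2, -1/2): sqrt(3).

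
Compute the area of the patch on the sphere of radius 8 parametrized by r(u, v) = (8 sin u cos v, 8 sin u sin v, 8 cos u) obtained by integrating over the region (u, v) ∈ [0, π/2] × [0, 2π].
Area = 128*pi

Area = ∫∫ √(EG − F²) du dv with √(EG − F²) = 64*Abs(sin(u)). Integrating over [0, π/2] × [0, 2π] gives 128*pi.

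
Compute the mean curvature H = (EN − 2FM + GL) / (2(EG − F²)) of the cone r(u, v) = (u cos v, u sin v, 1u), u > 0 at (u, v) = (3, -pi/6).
H = sqrt(2)/12

With E = 2, F = 0, G = u^2, L = 0, M = 0, N = sqrt(2)*u^2/(2*Abs(u)), assemble
  H = (EN − 2FM + GL) / (2(EG − F²)) = sqrt(2)/(4*Abs(u)).
At (u, v) = (3, -pi/6): H = sqrt(2)/12.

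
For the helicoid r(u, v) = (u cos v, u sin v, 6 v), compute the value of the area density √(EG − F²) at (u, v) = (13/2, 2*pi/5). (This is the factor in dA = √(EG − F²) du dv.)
√(EG − F²)|_{(13/2, 2*pi/5)} = sqrt(313)/2

E = 1, F = 0, G = u^2 + 36, so EG − F² = u^2 + 36. Taking the positive square root: √(EG − F²) = sqrt(u^2 + 36). At (u, v) = (13/2, 2*pi/5): sqrt(313)/2.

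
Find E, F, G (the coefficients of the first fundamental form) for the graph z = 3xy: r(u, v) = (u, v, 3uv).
E = 9*v^2 + 1;  F = 9*u*v;  G = 9*u^2 + 1

Compute partials: r_u = (1, 0, 3*v), r_v = (0, 1, 3*u). Then
  E = r_u · r_u = 9*v^2 + 1,
  F = r_u · r_v = 9*u*v,
  G = r_v · r_v = 9*u^2 + 1.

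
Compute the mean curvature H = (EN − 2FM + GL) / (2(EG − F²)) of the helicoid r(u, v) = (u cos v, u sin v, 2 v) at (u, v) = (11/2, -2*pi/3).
H = 0

With E = 1, F = 0, G = u^2 + 4, L = 0, M = -2/sqrt(u^2 + 4), N = 0, assemble
  H = (EN − 2FM + GL) / (2(EG − F²)) = 0.
At (u, v) = (11/2, -2*pi/3): H = 0.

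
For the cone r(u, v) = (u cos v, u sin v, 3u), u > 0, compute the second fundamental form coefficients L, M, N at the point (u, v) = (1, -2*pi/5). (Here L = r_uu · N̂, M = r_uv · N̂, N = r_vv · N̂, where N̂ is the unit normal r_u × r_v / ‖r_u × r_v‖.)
L = 0;  M = 0;  N = 3*sqrt(10)/10

Compute the unit normal N̂(u, v) = (-3*sqrt(10)*u*cos(v)/(10*Abs(u)), -3*sqrt(10)*u*sin(v)/(10*Abs(u)), sqrt(10)*u/(10*Abs(u))), and the second partials r_uu, r_uv, r_vv. Take dot products:
  L(u, v) = r_uu · N̂ = 0,
  M(u, v) = r_uv · N̂ = 0,
  N(u, v) = r_vv · N̂ = 3*sqrt(10)*u^2/(10*Abs(u)).
Evaluating at (u, v) = (1, -2*pi/5):
  L = 0, M = 0, N = 3*sqrt(10)/10.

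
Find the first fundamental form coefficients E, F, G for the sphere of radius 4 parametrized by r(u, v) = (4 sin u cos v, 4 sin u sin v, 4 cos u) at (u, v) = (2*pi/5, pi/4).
E = 16;  F = 0;  G = 2*sqrt(5) + 10

Partials: r_u = (4*cos(u)*cos(v), 4*sin(v)*cos(u), -4*sin(u)), r_v = (-4*sin(u)*sin(v), 4*sin(u)*cos(v), 0). As functions of (u, v):
  E = r_u · r_u = 16,
  F = r_u · r_v = 0,
  G = r_v · r_v = 16*sin(u)^2.
Evaluating at (u, v) = (2*pi/5, pi/4): E = 16, F = 0, G = 2*sqrt(5) + 10.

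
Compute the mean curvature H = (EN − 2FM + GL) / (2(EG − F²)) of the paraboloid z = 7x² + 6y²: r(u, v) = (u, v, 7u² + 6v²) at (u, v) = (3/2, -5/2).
H = 8959*sqrt(1342)/1800964

With E = 196*u^2 + 1, F = 168*u*v, G = 144*v^2 + 1, L = 14/sqrt(196*u^2 + 144*v^2 + 1), M = 0, N = 12/sqrt(196*u^2 + 144*v^2 + 1), assemble
  H = (EN − 2FM + GL) / (2(EG − F²)) = (1176*u^2 + 1008*v^2 + 13)/(196*u^2 + 144*v^2 + 1)^(3/2).
At (u, v) = (3/2, -5/2): H = 8959*sqrt(1342)/1800964.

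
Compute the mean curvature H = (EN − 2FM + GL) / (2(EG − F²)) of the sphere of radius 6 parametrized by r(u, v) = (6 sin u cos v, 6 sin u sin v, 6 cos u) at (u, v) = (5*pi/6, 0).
H = -1/6

With E = 36, F = 0, G = 36*sin(u)^2, L = -6*sin(u)/Abs(sin(u)), M = 0, N = -6*sin(u)^3/Abs(sin(u)), assemble
  H = (EN − 2FM + GL) / (2(EG − F²)) = -sin(u)/(6*Abs(sin(u))).
At (u, v) = (5*pi/6, 0): H = -1/6.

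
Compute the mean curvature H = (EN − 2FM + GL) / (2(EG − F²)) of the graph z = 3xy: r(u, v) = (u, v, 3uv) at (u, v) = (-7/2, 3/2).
H = 567*sqrt(526)/138338

With E = 9*v^2 + 1, F = 9*u*v, G = 9*u^2 + 1, L = 0, M = 3/sqrt(9*u^2 + 9*v^2 + 1), N = 0, assemble
  H = (EN − 2FM + GL) / (2(EG − F²)) = -27*u*v/(9*u^2 + 9*v^2 + 1)^(3/2).
At (u, v) = (-7/2, 3/2): H = 567*sqrt(526)/138338.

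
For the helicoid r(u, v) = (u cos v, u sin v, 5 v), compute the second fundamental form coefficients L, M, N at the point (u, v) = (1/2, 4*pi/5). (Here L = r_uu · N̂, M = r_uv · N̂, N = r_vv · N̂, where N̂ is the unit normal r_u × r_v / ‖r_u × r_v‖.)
L = 0;  M = -10*sqrt(101)/101;  N = 0

Compute the unit normal N̂(u, v) = (5*sin(v)/sqrt(u^2 + 25), -5*cos(v)/sqrt(u^2 + 25), u/sqrt(u^2 + 25)), and the second partials r_uu, r_uv, r_vv. Take dot products:
  L(u, v) = r_uu · N̂ = 0,
  M(u, v) = r_uv · N̂ = -5/sqrt(u^2 + 25),
  N(u, v) = r_vv · N̂ = 0.
Evaluating at (u, v) = (1/2, 4*pi/5):
  L = 0, M = -10*sqrt(101)/101, N = 0.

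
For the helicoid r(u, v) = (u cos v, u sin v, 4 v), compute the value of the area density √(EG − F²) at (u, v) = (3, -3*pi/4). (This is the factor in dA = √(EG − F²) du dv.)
√(EG − F²)|_{(3, -3*pi/4)} = 5

E = 1, F = 0, G = u^2 + 16, so EG − F² = u^2 + 16. Taking the positive square root: √(EG − F²) = sqrt(u^2 + 16). At (u, v) = (3, -3*pi/4): 5.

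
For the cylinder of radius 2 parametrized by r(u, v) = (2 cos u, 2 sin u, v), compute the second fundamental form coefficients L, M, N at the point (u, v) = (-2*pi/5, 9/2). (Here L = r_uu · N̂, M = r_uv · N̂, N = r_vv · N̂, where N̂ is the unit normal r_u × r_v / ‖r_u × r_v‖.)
L = -2;  M = 0;  N = 0

Compute the unit normal N̂(u, v) = (cos(u), sin(u), 0), and the second partials r_uu, r_uv, r_vv. Take dot products:
  L(u, v) = r_uu · N̂ = -2,
  M(u, v) = r_uv · N̂ = 0,
  N(u, v) = r_vv · N̂ = 0.
Evaluating at (u, v) = (-2*pi/5, 9/2):
  L = -2, M = 0, N = 0.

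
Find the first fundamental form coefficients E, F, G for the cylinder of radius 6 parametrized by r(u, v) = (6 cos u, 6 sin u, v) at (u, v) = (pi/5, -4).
E = 36;  F = 0;  G = 1

Partials: r_u = (-6*sin(u), 6*cos(u), 0), r_v = (0, 0, 1). As functions of (u, v):
  E = r_u · r_u = 36,
  F = r_u · r_v = 0,
  G = r_v · r_v = 1.
Evaluating at (u, v) = (pi/5, -4): E = 36, F = 0, G = 1.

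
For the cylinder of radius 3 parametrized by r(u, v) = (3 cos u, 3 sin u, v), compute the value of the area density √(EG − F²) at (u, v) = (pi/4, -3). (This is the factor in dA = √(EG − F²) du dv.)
√(EG − F²)|_{(pi/4, -3)} = 3

E = 9, F = 0, G = 1, so EG − F² = 9. Taking the positive square root: √(EG − F²) = 3. At (u, v) = (pi/4, -3): 3.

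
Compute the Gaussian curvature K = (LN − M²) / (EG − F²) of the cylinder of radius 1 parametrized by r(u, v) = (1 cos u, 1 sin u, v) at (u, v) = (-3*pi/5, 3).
K = 0

Coefficients of the first fundamental form: E = 1, F = 0, G = 1.
Coefficients of the second fundamental form: L = -1, M = 0, N = 0.
Assemble K = (LN − M²)/(EG − F²) = 0. At (u, v) = (-3*pi/5, 3): K = 0.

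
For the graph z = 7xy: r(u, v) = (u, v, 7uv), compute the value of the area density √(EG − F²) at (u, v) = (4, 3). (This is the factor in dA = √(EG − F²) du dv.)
√(EG − F²)|_{(4, 3)} = sqrt(1226)

E = 49*v^2 + 1, F = 49*u*v, G = 49*u^2 + 1, so EG − F² = 49*u^2 + 49*v^2 + 1. Taking the positive square root: √(EG − F²) = sqrt(49*u^2 + 49*v^2 + 1). At (u, v) = (4, 3): sqrt(1226).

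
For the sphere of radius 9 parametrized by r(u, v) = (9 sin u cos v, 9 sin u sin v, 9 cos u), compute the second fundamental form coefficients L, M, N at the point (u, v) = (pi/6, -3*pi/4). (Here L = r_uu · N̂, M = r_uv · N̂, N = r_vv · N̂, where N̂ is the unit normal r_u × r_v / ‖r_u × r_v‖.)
L = -9;  M = 0;  N = -9/4

Compute the unit normal N̂(u, v) = (sin(u)^2*cos(v)/Abs(sin(u)), sin(u)^2*sin(v)/Abs(sin(u)), sin(2*u)/(2*Abs(sin(u)))), and the second partials r_uu, r_uv, r_vv. Take dot products:
  L(u, v) = r_uu · N̂ = -9*sin(u)/Abs(sin(u)),
  M(u, v) = r_uv · N̂ = 0,
  N(u, v) = r_vv · N̂ = -9*sin(u)^3/Abs(sin(u)).
Evaluating at (u, v) = (pi/6, -3*pi/4):
  L = -9, M = 0, N = -9/4.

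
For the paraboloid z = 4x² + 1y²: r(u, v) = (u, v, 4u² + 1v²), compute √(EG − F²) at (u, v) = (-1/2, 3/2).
√(EG − F²)|_{(-1/2, 3/2)} = sqrt(26)

E = 64*u^2 + 1, F = 16*u*v, G = 4*v^2 + 1; EG − F² = 64*u^2 + 4*v^2 + 1; √(EG − F²) = sqrt(64*u^2 + 4*v^2 + 1). At the given point: sqrt(26).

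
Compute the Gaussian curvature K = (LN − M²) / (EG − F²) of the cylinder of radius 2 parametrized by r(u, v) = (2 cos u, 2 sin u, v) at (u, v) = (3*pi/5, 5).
K = 0

Coefficients of the first fundamental form: E = 4, F = 0, G = 1.
Coefficients of the second fundamental form: L = -2, M = 0, N = 0.
Assemble K = (LN − M²)/(EG − F²) = 0. At (u, v) = (3*pi/5, 5): K = 0.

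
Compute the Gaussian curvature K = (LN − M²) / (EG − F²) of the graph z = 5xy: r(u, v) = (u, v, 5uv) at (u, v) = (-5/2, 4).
K = -400/4968441

Coefficients of the first fundamental form: E = 25*v^2 + 1, F = 25*u*v, G = 25*u^2 + 1.
Coefficients of the second fundamental form: L = 0, M = 5/sqrt(25*u^2 + 25*v^2 + 1), N = 0.
Assemble K = (LN − M²)/(EG − F²) = -25/(625*u^4 + 1250*u^2*v^2 + 50*u^2 + 625*v^4 + 50*v^2 + 1). At (u, v) = (-5/2, 4): K = -400/4968441.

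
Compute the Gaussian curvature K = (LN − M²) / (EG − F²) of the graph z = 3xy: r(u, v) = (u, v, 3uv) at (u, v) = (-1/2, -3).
K = -144/113569

Coefficients of the first fundamental form: E = 9*v^2 + 1, F = 9*u*v, G = 9*u^2 + 1.
Coefficients of the second fundamental form: L = 0, M = 3/sqrt(9*u^2 + 9*v^2 + 1), N = 0.
Assemble K = (LN − M²)/(EG − F²) = -9/(81*u^4 + 162*u^2*v^2 + 18*u^2 + 81*v^4 + 18*v^2 + 1). At (u, v) = (-1/2, -3): K = -144/113569.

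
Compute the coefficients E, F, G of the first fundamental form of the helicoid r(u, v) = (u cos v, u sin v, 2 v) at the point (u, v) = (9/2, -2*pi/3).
E = 1;  F = 0;  G = 97/4

Partials: r_u = (cos(v), sin(v), 0), r_v = (-u*sin(v), u*cos(v), 2). As functions of (u, v):
  E = r_u · r_u = 1,
  F = r_u · r_v = 0,
  G = r_v · r_v = u^2 + 4.
Evaluating at (u, v) = (9/2, -2*pi/3): E = 1, F = 0, G = 97/4.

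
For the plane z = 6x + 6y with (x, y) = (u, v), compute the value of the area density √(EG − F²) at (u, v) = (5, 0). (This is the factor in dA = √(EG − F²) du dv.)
√(EG − F²)|_{(5, 0)} = sqrt(73)

E = 37, F = 36, G = 37, so EG − F² = 73. Taking the positive square root: √(EG − F²) = sqrt(73). At (u, v) = (5, 0): sqrt(73).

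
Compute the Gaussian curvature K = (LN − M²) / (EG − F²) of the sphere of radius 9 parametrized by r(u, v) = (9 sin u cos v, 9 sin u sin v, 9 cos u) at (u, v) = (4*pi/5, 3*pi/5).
K = 1/81

Coefficients of the first fundamental form: E = 81, F = 0, G = 81*sin(u)^2.
Coefficients of the second fundamental form: L = -9*sin(u)/Abs(sin(u)), M = 0, N = -9*sin(u)^3/Abs(sin(u)).
Assemble K = (LN − M²)/(EG − F²) = 1/81. At (u, v) = (4*pi/5, 3*pi/5): K = 1/81.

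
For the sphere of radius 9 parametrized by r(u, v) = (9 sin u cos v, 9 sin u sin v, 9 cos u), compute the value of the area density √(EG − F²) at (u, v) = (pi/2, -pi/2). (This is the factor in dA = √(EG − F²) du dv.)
√(EG − F²)|_{(pi/2, -pi/2)} = 81

E = 81, F = 0, G = 81*sin(u)^2, so EG − F² = 6561*sin(u)^2. Taking the positive square root: √(EG − F²) = 81*Abs(sin(u)). At (u, v) = (pi/2, -pi/2): 81.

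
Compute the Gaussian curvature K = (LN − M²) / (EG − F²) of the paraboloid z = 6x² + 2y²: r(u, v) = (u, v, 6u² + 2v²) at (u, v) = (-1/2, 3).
K = 48/32761

Coefficients of the first fundamental form: E = 144*u^2 + 1, F = 48*u*v, G = 16*v^2 + 1.
Coefficients of the second fundamental form: L = 12/sqrt(144*u^2 + 16*v^2 + 1), M = 0, N = 4/sqrt(144*u^2 + 16*v^2 + 1).
Assemble K = (LN − M²)/(EG − F²) = 48/(20736*u^4 + 4608*u^2*v^2 + 288*u^2 + 256*v^4 + 32*v^2 + 1). At (u, v) = (-1/2, 3): K = 48/32761.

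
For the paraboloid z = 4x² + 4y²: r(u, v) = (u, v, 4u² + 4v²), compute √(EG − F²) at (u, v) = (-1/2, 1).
√(EG − F²)|_{(-1/2, 1)} = 9

E = 64*u^2 + 1, F = 64*u*v, G = 64*v^2 + 1; EG − F² = 64*u^2 + 64*v^2 + 1; √(EG − F²) = sqrt(64*u^2 + 64*v^2 + 1). At the given point: 9.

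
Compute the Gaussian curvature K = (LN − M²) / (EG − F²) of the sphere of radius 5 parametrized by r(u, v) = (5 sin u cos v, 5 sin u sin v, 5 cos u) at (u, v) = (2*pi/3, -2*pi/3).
K = 1/25

Coefficients of the first fundamental form: E = 25, F = 0, G = 25*sin(u)^2.
Coefficients of the second fundamental form: L = -5*sin(u)/Abs(sin(u)), M = 0, N = -5*sin(u)^3/Abs(sin(u)).
Assemble K = (LN − M²)/(EG − F²) = 1/25. At (u, v) = (2*pi/3, -2*pi/3): K = 1/25.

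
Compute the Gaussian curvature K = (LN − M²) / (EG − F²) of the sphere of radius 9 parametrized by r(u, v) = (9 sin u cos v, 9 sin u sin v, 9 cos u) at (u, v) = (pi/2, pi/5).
K = 1/81

Coefficients of the first fundamental form: E = 81, F = 0, G = 81*sin(u)^2.
Coefficients of the second fundamental form: L = -9*sin(u)/Abs(sin(u)), M = 0, N = -9*sin(u)^3/Abs(sin(u)).
Assemble K = (LN − M²)/(EG − F²) = 1/81. At (u, v) = (pi/2, pi/5): K = 1/81.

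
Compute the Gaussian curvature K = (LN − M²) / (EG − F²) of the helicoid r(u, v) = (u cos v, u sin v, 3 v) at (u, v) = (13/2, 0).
K = -144/42025

Coefficients of the first fundamental form: E = 1, F = 0, G = u^2 + 9.
Coefficients of the second fundamental form: L = 0, M = -3/sqrt(u^2 + 9), N = 0.
Assemble K = (LN − M²)/(EG − F²) = -9/(u^2 + 9)^2. At (u, v) = (13/2, 0): K = -144/42025.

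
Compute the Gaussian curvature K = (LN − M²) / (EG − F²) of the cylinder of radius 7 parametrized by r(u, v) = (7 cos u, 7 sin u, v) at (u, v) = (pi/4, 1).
K = 0

Coefficients of the first fundamental form: E = 49, F = 0, G = 1.
Coefficients of the second fundamental form: L = -7, M = 0, N = 0.
Assemble K = (LN − M²)/(EG − F²) = 0. At (u, v) = (pi/4, 1): K = 0.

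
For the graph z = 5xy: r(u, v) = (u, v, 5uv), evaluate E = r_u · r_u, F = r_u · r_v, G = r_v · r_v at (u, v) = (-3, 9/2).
E = 2029/4;  F = -675/2;  G = 226

Partials: r_u = (1, 0, 5*v), r_v = (0, 1, 5*u). As functions of (u, v):
  E = r_u · r_u = 25*v^2 + 1,
  F = r_u · r_v = 25*u*v,
  G = r_v · r_v = 25*u^2 + 1.
Evaluating at (u, v) = (-3, 9/2): E = 2029/4, F = -675/2, G = 226.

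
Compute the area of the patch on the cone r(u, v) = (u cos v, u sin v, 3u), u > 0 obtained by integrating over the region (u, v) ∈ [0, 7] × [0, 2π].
Area = 49*sqrt(10)*pi

Area = ∫∫ √(EG − F²) du dv with √(EG − F²) = sqrt(10)*Abs(u). Integrating over [0, 7] × [0, 2π] gives 49*sqrt(10)*pi.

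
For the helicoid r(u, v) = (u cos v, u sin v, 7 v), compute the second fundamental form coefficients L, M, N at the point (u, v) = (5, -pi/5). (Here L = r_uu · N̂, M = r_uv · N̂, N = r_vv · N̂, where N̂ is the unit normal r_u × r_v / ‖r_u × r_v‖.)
L = 0;  M = -7*sqrt(74)/74;  N = 0

Compute the unit normal N̂(u, v) = (7*sin(v)/sqrt(u^2 + 49), -7*cos(v)/sqrt(u^2 + 49), u/sqrt(u^2 + 49)), and the second partials r_uu, r_uv, r_vv. Take dot products:
  L(u, v) = r_uu · N̂ = 0,
  M(u, v) = r_uv · N̂ = -7/sqrt(u^2 + 49),
  N(u, v) = r_vv · N̂ = 0.
Evaluating at (u, v) = (5, -pi/5):
  L = 0, M = -7*sqrt(74)/74, N = 0.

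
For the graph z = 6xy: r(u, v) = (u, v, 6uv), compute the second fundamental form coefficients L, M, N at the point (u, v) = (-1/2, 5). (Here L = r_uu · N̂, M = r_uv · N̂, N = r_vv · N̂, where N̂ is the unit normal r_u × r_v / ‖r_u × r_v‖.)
L = 0;  M = 3*sqrt(910)/455;  N = 0

Compute the unit normal N̂(u, v) = (-6*v/sqrt(36*u^2 + 36*v^2 + 1), -6*u/sqrt(36*u^2 + 36*v^2 + 1), 1/sqrt(36*u^2 + 36*v^2 + 1)), and the second partials r_uu, r_uv, r_vv. Take dot products:
  L(u, v) = r_uu · N̂ = 0,
  M(u, v) = r_uv · N̂ = 6/sqrt(36*u^2 + 36*v^2 + 1),
  N(u, v) = r_vv · N̂ = 0.
Evaluating at (u, v) = (-1/2, 5):
  L = 0, M = 3*sqrt(910)/455, N = 0.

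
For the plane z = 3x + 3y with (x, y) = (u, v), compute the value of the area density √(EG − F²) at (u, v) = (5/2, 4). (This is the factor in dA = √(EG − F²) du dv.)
√(EG − F²)|_{(5/2, 4)} = sqrt(19)

E = 10, F = 9, G = 10, so EG − F² = 19. Taking the positive square root: √(EG − F²) = sqrt(19). At (u, v) = (5/2, 4): sqrt(19).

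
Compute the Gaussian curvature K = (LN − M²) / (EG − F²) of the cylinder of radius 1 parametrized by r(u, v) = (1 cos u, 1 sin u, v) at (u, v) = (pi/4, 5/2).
K = 0

Coefficients of the first fundamental form: E = 1, F = 0, G = 1.
Coefficients of the second fundamental form: L = -1, M = 0, N = 0.
Assemble K = (LN − M²)/(EG − F²) = 0. At (u, v) = (pi/4, 5/2): K = 0.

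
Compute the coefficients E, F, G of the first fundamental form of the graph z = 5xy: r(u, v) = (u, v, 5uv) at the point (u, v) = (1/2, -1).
E = 26;  F = -25/2;  G = 29/4

Partials: r_u = (1, 0, 5*v), r_v = (0, 1, 5*u). As functions of (u, v):
  E = r_u · r_u = 25*v^2 + 1,
  F = r_u · r_v = 25*u*v,
  G = r_v · r_v = 25*u^2 + 1.
Evaluating at (u, v) = (1/2, -1): E = 26, F = -25/2, G = 29/4.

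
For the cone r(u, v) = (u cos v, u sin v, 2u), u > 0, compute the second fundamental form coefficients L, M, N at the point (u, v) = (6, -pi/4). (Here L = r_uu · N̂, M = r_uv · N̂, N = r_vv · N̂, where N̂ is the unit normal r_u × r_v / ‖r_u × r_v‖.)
L = 0;  M = 0;  N = 12*sqrt(5)/5

Compute the unit normal N̂(u, v) = (-2*sqrt(5)*u*cos(v)/(5*Abs(u)), -2*sqrt(5)*u*sin(v)/(5*Abs(u)), sqrt(5)*u/(5*Abs(u))), and the second partials r_uu, r_uv, r_vv. Take dot products:
  L(u, v) = r_uu · N̂ = 0,
  M(u, v) = r_uv · N̂ = 0,
  N(u, v) = r_vv · N̂ = 2*sqrt(5)*u^2/(5*Abs(u)).
Evaluating at (u, v) = (6, -pi/4):
  L = 0, M = 0, N = 12*sqrt(5)/5.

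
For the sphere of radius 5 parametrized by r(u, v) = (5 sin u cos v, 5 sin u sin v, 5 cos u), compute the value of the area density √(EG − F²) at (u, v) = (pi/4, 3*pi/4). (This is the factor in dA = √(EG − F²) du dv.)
√(EG − F²)|_{(pi/4, 3*pi/4)} = 25*sqrt(2)/2

E = 25, F = 0, G = 25*sin(u)^2, so EG − F² = 625*sin(u)^2. Taking the positive square root: √(EG − F²) = 25*Abs(sin(u)). At (u, v) = (pi/4, 3*pi/4): 25*sqrt(2)/2.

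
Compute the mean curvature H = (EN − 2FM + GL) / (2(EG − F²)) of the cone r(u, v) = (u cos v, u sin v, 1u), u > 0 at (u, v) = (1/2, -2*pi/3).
H = sqrt(2)/2

With E = 2, F = 0, G = u^2, L = 0, M = 0, N = sqrt(2)*u^2/(2*Abs(u)), assemble
  H = (EN − 2FM + GL) / (2(EG − F²)) = sqrt(2)/(4*Abs(u)).
At (u, v) = (1/2, -2*pi/3): H = sqrt(2)/2.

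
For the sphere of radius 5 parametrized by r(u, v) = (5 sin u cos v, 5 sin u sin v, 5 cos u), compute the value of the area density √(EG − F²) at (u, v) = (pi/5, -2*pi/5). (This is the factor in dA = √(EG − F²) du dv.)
√(EG − F²)|_{(pi/5, -2*pi/5)} = 25*sqrt(10 - 2*sqrt(5))/4

E = 25, F = 0, G = 25*sin(u)^2, so EG − F² = 625*sin(u)^2. Taking the positive square root: √(EG − F²) = 25*Abs(sin(u)). At (u, v) = (pi/5, -2*pi/5): 25*sqrt(10 - 2*sqrt(5))/4.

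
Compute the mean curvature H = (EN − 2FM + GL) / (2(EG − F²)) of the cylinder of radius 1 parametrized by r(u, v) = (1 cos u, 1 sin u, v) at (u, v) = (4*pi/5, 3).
H = -1/2

With E = 1, F = 0, G = 1, L = -1, M = 0, N = 0, assemble
  H = (EN − 2FM + GL) / (2(EG − F²)) = -1/2.
At (u, v) = (4*pi/5, 3): H = -1/2.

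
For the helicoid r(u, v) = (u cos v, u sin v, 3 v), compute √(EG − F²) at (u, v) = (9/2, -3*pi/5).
√(EG − F²)|_{(9/2, -3*pi/5)} = 3*sqrt(13)/2

E = 1, F = 0, G = u^2 + 9; EG − F² = u^2 + 9; √(EG − F²) = sqrt(u^2 + 9). At the given point: 3*sqrt(13)/2.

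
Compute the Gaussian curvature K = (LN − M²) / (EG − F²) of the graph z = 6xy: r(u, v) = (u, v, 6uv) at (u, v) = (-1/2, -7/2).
K = -36/203401

Coefficients of the first fundamental form: E = 36*v^2 + 1, F = 36*u*v, G = 36*u^2 + 1.
Coefficients of the second fundamental form: L = 0, M = 6/sqrt(36*u^2 + 36*v^2 + 1), N = 0.
Assemble K = (LN − M²)/(EG − F²) = -36/(1296*u^4 + 2592*u^2*v^2 + 72*u^2 + 1296*v^4 + 72*v^2 + 1). At (u, v) = (-1/2, -7/2): K = -36/203401.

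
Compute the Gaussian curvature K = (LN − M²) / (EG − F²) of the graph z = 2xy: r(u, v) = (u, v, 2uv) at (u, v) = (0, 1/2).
K = -1

Coefficients of the first fundamental form: E = 4*v^2 + 1, F = 4*u*v, G = 4*u^2 + 1.
Coefficients of the second fundamental form: L = 0, M = 2/sqrt(4*u^2 + 4*v^2 + 1), N = 0.
Assemble K = (LN − M²)/(EG − F²) = -4/(16*u^4 + 32*u^2*v^2 + 8*u^2 + 16*v^4 + 8*v^2 + 1). At (u, v) = (0, 1/2): K = -1.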